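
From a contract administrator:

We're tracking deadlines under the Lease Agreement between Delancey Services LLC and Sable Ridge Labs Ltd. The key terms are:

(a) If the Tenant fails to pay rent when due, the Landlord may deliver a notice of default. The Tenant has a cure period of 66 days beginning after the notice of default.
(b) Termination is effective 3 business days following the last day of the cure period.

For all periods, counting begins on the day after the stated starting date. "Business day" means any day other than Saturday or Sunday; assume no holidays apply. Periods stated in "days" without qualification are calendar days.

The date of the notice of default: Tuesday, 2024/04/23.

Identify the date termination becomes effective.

Adding 66 calendar days to 2024/04/23 gives 2024/06/28, which is the last day of the cure period.
The date termination becomes effective: 3 business days after Friday, 2024/06/28, skipping weekends — Jul 1, Jul 2, Jul 3 — lands on Wednesday, 2024/07/03.

2024/07/03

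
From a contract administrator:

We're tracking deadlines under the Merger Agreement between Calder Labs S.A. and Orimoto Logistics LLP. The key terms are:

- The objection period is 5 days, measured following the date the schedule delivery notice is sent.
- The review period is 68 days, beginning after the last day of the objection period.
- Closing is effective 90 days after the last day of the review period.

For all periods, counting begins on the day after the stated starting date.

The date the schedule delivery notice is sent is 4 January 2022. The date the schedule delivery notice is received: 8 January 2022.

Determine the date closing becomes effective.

Adding 5 calendar days to 4 January 2022 gives 9 January 2022, which is the last day of the objection period.
Adding 68 calendar days to 9 January 2022 gives 18 March 2022, which is the last day of the review period.
Adding 90 calendar days to 18 March 2022 gives 16 June 2022, which is the date closing becomes effective.

16 June 2022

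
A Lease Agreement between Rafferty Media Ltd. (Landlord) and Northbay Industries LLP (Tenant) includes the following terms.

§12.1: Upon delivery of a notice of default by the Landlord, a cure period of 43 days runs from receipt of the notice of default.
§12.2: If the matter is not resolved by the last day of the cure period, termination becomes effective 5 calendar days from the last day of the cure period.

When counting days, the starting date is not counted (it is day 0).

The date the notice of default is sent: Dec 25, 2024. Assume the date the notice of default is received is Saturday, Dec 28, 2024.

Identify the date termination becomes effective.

Feb 14, 2025

The last day of the cure period: 43 calendar days after Dec 28, 2024 is Feb 9, 2025.
The date termination becomes effective: 5 calendar days after Feb 9, 2025 is Feb 14, 2025.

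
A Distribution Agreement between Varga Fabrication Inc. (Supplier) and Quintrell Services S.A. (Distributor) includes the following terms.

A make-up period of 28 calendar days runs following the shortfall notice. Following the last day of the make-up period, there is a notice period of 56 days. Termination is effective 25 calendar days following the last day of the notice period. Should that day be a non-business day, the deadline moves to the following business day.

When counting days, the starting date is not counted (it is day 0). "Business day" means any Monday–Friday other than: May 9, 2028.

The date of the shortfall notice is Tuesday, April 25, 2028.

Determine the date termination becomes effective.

August 14, 2028

The last day of the make-up period: April 25, 2028 + 28 days = May 23, 2028.
The last day of the notice period: 56 calendar days after May 23, 2028 is July 18, 2028.
The date termination becomes effective: 25 calendar days after July 18, 2028 is August 12, 2028. That falls on a Saturday, so it rolls to the next business day, Monday, August 14, 2028.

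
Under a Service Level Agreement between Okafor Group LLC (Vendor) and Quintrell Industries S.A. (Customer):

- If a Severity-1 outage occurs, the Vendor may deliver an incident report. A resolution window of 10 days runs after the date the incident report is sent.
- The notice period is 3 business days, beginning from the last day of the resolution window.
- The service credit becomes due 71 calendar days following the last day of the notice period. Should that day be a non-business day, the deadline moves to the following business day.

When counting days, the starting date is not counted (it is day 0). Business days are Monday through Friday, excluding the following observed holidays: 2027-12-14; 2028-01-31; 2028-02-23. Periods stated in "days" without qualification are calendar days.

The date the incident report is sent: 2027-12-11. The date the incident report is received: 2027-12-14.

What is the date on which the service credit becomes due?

2028-03-06

The last day of the resolution window: 10 calendar days after 2027-12-11 is 2027-12-21.
From Tuesday, 2027-12-21, 3 business days (Dec 22, Dec 23, Dec 24, skipping weekends) brings us to Friday, 2027-12-24, which is the last day of the notice period.
The date on which the service credit becomes due: 71 calendar days after 2027-12-24 is 2028-03-04. That falls on a Saturday, so it rolls to the next business day, Monday, 2028-03-06.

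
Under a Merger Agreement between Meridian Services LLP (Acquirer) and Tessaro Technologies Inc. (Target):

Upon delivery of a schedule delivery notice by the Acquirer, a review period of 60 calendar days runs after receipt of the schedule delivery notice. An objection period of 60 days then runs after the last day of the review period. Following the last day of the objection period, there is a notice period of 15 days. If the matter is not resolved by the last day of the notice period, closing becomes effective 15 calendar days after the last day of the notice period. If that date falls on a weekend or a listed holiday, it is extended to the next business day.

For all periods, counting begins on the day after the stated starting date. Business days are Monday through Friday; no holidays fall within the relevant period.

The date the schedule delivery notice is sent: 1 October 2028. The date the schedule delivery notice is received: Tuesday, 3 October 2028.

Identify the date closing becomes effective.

2 March 2029

The last day of the review period: 3 October 2028 + 60 days = 2 December 2028.
The last day of the objection period: 2 December 2028 + 60 days = 31 January 2029.
The last day of the notice period: 31 January 2029 + 15 days = 15 February 2029.
Adding 15 calendar days to 15 February 2029 gives 2 March 2029, which is the date closing becomes effective. 2 March 2029 is a Friday, so no roll-forward applies.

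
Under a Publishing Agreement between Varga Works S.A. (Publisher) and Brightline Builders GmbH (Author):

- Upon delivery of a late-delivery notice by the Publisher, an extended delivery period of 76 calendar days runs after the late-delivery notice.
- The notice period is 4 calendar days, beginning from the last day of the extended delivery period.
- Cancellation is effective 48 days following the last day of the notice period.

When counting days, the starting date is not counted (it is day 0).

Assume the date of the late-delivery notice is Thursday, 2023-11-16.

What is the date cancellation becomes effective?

The last day of the extended delivery period: 76 calendar days after 2023-11-16 is 2024-01-31.
The last day of the notice period: 4 calendar days after 2024-01-31 is 2024-02-04.
Adding 48 calendar days to 2024-02-04 gives 2024-03-23, which is the date cancellation becomes effective.

2024-03-23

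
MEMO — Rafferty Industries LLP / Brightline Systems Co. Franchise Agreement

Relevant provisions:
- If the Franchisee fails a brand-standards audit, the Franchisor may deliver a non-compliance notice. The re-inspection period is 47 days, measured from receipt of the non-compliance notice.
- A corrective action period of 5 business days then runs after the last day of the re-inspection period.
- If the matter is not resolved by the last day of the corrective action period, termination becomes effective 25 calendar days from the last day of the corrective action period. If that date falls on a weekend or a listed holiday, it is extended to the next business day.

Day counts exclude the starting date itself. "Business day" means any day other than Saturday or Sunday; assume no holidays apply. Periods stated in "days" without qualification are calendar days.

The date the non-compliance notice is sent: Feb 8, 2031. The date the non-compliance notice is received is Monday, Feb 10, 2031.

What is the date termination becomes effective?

Apr 29, 2031

Adding 47 calendar days to Feb 10, 2031 gives Mar 29, 2031, which is the last day of the re-inspection period.
From Saturday, Mar 29, 2031, 5 business days (Mar 31, Apr 1, Apr 2, Apr 3, Apr 4, skipping weekends) brings us to Friday, Apr 4, 2031, which is the last day of the corrective action period.
The date termination becomes effective: Apr 4, 2031 + 25 days = Apr 29, 2031. Apr 29, 2031 is a Tuesday, so no roll-forward applies.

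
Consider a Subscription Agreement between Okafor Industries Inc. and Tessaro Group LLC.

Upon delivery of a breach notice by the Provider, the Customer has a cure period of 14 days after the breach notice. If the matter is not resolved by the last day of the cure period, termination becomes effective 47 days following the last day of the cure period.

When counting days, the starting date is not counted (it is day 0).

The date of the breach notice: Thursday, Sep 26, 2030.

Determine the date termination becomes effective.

Nov 26, 2030

Adding 14 calendar days to Sep 26, 2030 gives Oct 10, 2030, which is the last day of the cure period.
The date termination becomes effective: Oct 10, 2030 + 47 days = Nov 26, 2030.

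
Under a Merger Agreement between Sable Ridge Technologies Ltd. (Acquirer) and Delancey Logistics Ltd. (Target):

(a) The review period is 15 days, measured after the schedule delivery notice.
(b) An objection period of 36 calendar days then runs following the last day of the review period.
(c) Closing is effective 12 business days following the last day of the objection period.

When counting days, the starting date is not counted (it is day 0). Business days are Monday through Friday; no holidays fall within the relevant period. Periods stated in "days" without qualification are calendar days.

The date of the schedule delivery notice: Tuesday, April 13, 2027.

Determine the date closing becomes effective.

The last day of the review period: 15 calendar days after April 13, 2027 is April 28, 2027.
Adding 36 calendar days to April 28, 2027 gives June 3, 2027, which is the last day of the objection period.
The date closing becomes effective: counting 12 business days from Thursday, June 3, 2027 (Jun 4, Jun 7, Jun 8, Jun 9, …, Jun 17, Jun 18, Jun 21, skipping weekends) reaches Monday, June 21, 2027.

June 21, 2027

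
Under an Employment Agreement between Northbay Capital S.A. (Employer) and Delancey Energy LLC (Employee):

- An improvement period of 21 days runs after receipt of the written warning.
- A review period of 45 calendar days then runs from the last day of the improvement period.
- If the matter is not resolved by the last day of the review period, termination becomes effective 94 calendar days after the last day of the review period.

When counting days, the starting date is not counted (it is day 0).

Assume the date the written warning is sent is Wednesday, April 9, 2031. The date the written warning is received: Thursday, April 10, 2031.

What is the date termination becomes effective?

September 17, 2031

The last day of the improvement period: April 10, 2031 + 21 days = May 1, 2031.
The last day of the review period: May 1, 2031 + 45 days = June 15, 2031.
The date termination becomes effective: 94 calendar days after June 15, 2031 is September 17, 2031.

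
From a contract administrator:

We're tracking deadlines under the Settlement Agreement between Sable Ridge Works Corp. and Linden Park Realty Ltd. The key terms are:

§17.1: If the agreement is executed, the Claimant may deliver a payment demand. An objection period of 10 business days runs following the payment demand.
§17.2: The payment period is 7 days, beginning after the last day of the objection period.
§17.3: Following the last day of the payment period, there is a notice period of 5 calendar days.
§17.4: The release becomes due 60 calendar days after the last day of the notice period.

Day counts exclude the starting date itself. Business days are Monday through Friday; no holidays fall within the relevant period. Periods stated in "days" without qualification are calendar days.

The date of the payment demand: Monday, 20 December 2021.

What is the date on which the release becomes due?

16 March 2022

The last day of the objection period: 10 business days after Monday, 20 December 2021, skipping weekends — Dec 21, Dec 22, Dec 23, Dec 24, Dec 27, Dec 28, Dec 29, Dec 30, Dec 31, Jan 3 — lands on Monday, 3 January 2022.
The last day of the payment period: 3 January 2022 + 7 days = 10 January 2022.
The last day of the notice period: 10 January 2022 + 5 days = 15 January 2022.
The date on which the release becomes due: 15 January 2022 + 60 days = 16 March 2022.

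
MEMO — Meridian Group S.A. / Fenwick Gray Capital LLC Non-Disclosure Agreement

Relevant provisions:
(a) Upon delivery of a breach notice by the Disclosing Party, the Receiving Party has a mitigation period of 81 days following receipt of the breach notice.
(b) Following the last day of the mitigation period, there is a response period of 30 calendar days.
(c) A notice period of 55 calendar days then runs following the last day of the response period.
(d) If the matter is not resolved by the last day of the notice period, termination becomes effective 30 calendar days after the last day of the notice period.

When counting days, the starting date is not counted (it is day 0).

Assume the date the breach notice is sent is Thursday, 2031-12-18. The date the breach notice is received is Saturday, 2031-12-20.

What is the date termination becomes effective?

2032-07-03

The last day of the mitigation period: 2031-12-20 + 81 days = 2032-03-10.
Adding 30 calendar days to 2032-03-10 gives 2032-04-09, which is the last day of the response period.
The last day of the notice period: 55 calendar days after 2032-04-09 is 2032-06-03.
Adding 30 calendar days to 2032-06-03 gives 2032-07-03, which is the date termination becomes effective.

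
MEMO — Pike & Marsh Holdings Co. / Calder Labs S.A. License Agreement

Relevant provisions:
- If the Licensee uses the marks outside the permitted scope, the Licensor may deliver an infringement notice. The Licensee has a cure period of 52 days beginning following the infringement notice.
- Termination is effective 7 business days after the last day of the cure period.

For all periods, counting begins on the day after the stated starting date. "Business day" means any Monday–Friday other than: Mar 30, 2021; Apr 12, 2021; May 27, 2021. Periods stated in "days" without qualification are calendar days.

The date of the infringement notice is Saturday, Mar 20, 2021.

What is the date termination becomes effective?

Adding 52 calendar days to Mar 20, 2021 gives May 11, 2021, which is the last day of the cure period.
From Tuesday, May 11, 2021, 7 business days (May 12, May 13, May 14, May 17, May 18, May 19, May 20, skipping weekends) brings us to Thursday, May 20, 2021, which is the date termination becomes effective.

May 20, 2021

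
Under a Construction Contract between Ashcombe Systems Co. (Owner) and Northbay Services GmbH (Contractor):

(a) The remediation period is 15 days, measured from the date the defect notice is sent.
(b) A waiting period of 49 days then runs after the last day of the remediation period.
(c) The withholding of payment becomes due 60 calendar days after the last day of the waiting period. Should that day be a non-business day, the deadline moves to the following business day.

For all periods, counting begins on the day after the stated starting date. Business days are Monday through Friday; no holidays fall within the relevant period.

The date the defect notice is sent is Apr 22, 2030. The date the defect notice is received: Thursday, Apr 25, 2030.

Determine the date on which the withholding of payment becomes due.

Aug 26, 2030

Adding 15 calendar days to Apr 22, 2030 gives May 7, 2030, which is the last day of the remediation period.
The last day of the waiting period: 49 calendar days after May 7, 2030 is Jun 25, 2030.
The date on which the withholding of payment becomes due: 60 calendar days after Jun 25, 2030 is Aug 24, 2030. That falls on a Saturday, so it rolls to the next business day, Monday, Aug 26, 2030.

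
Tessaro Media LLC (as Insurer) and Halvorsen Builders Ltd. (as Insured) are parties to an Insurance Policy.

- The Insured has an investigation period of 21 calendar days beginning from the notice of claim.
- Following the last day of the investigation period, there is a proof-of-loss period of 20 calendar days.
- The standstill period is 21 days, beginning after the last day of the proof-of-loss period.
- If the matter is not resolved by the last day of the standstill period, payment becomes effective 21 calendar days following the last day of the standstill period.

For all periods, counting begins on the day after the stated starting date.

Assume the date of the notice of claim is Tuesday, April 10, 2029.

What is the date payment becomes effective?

The last day of the investigation period: 21 calendar days after April 10, 2029 is May 1, 2029.
The last day of the proof-of-loss period: May 1, 2029 + 20 days = May 21, 2029.
The last day of the standstill period: May 21, 2029 + 21 days = June 11, 2029.
The date payment becomes effective: 21 calendar days after June 11, 2029 is July 2, 2029.

July 2, 2029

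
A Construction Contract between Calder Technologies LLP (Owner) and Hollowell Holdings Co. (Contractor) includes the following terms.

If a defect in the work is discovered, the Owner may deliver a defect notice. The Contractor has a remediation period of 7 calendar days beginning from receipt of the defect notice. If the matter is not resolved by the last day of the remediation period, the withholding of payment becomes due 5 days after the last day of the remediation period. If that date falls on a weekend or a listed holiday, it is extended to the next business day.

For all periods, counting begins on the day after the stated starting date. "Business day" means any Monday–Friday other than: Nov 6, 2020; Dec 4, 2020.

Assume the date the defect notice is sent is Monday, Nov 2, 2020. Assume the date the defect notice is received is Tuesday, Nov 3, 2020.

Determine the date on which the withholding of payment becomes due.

Nov 16, 2020

Adding 7 calendar days to Nov 3, 2020 gives Nov 10, 2020, which is the last day of the remediation period.
The date on which the withholding of payment becomes due: Nov 10, 2020 + 5 days = Nov 15, 2020. That falls on a Sunday, so it rolls to the next business day, Monday, Nov 16, 2020.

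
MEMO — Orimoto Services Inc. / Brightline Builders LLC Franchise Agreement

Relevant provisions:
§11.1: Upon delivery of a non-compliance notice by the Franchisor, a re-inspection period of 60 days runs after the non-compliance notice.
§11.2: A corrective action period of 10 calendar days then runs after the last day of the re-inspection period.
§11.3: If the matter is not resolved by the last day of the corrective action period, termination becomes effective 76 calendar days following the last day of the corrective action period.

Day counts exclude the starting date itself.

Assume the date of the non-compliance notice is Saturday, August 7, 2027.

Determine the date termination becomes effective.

December 31, 2027

The last day of the re-inspection period: August 7, 2027 + 60 days = October 6, 2027.
Adding 10 calendar days to October 6, 2027 gives October 16, 2027, which is the last day of the corrective action period.
The date termination becomes effective: 76 calendar days after October 16, 2027 is December 31, 2027.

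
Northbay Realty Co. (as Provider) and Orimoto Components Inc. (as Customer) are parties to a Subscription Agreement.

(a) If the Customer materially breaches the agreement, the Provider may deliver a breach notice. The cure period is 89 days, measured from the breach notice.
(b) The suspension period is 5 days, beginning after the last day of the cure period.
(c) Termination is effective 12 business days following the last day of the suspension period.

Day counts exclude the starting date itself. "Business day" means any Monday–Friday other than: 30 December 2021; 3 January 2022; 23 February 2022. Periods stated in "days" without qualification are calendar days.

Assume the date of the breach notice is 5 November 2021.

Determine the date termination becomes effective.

24 February 2022

Adding 89 calendar days to 5 November 2021 gives 2 February 2022, which is the last day of the cure period.
The last day of the suspension period: 5 calendar days after 2 February 2022 is 7 February 2022.
From Monday, 7 February 2022, 12 business days (Feb 8, Feb 9, Feb 10, Feb 11, …, Feb 21, Feb 22, Feb 24, skipping weekends and the listed holiday on Feb 23) brings us to Thursday, 24 February 2022, which is the date termination becomes effective.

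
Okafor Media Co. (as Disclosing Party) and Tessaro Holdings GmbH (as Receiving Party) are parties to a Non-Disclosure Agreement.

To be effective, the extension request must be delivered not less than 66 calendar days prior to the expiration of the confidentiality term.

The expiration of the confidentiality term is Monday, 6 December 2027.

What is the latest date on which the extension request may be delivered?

Counting back 66 calendar days from 6 December 2027 gives 1 October 2027.

1 October 2027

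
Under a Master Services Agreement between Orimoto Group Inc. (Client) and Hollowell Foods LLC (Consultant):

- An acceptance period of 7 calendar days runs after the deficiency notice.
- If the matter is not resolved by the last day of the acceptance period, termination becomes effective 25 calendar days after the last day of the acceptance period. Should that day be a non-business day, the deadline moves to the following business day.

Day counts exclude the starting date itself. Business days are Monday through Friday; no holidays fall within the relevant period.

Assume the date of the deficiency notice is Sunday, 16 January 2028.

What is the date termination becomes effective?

17 February 2028

Adding 7 calendar days to 16 January 2028 gives 23 January 2028, which is the last day of the acceptance period.
The date termination becomes effective: 25 calendar days after 23 January 2028 is 17 February 2028. 17 February 2028 is a Thursday, so no roll-forward applies.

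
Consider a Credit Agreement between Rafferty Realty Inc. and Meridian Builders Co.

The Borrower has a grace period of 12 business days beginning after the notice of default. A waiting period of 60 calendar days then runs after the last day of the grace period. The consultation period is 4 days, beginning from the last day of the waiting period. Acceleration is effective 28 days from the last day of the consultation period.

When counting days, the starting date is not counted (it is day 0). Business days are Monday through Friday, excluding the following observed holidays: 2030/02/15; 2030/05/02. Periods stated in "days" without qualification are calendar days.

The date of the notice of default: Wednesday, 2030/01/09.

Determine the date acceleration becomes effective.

2030/04/27

The last day of the grace period: 12 business days after Wednesday, 2030/01/09, skipping weekends — Jan 10, Jan 11, Jan 14, Jan 15, …, Jan 23, Jan 24, Jan 25 — lands on Friday, 2030/01/25.
The last day of the waiting period: 2030/01/25 + 60 days = 2030/03/26.
The last day of the consultation period: 2030/03/26 + 4 days = 2030/03/30.
The date acceleration becomes effective: 28 calendar days after 2030/03/30 is 2030/04/27.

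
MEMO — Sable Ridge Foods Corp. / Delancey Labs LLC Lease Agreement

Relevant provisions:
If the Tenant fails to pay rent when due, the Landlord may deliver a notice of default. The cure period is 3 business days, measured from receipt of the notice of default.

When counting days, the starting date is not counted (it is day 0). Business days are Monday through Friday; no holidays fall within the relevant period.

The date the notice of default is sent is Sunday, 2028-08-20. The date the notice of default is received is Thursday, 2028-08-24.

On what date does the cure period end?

The last day of the cure period: counting 3 business days from Thursday, 2028-08-24 (Aug 25, Aug 28, Aug 29, skipping weekends) reaches Tuesday, 2028-08-29.

2028-08-29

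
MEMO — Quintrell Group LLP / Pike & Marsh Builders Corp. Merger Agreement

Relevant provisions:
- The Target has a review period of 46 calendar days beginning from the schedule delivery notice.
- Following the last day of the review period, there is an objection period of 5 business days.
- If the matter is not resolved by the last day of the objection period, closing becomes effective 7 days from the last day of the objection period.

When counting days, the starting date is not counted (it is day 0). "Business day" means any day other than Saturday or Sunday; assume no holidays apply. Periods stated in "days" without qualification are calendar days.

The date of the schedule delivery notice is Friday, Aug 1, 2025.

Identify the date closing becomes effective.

Sep 30, 2025

The last day of the review period: Aug 1, 2025 + 46 days = Sep 16, 2025.
The last day of the objection period: 5 business days after Tuesday, Sep 16, 2025, skipping weekends — Sep 17, Sep 18, Sep 19, Sep 22, Sep 23 — lands on Tuesday, Sep 23, 2025.
The date closing becomes effective: Sep 23, 2025 + 7 days = Sep 30, 2025.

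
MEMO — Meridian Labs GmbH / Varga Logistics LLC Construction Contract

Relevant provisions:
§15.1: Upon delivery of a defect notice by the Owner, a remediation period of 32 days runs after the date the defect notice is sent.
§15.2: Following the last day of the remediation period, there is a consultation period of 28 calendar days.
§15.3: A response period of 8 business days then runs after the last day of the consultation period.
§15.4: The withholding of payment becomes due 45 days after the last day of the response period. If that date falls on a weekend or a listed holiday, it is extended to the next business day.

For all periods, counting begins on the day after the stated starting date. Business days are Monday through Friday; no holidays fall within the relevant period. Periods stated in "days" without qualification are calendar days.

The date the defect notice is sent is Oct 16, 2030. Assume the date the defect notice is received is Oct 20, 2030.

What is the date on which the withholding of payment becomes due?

Feb 10, 2031

The last day of the remediation period: Oct 16, 2030 + 32 days = Nov 17, 2030.
The last day of the consultation period: Nov 17, 2030 + 28 days = Dec 15, 2030.
From Sunday, Dec 15, 2030, 8 business days (Dec 16, Dec 17, Dec 18, Dec 19, Dec 20, Dec 23, Dec 24, Dec 25, skipping weekends) brings us to Wednesday, Dec 25, 2030, which is the last day of the response period.
The date on which the withholding of payment becomes due: Dec 25, 2030 + 45 days = Feb 8, 2031. That falls on a Saturday, so it rolls to the next business day, Monday, Feb 10, 2031.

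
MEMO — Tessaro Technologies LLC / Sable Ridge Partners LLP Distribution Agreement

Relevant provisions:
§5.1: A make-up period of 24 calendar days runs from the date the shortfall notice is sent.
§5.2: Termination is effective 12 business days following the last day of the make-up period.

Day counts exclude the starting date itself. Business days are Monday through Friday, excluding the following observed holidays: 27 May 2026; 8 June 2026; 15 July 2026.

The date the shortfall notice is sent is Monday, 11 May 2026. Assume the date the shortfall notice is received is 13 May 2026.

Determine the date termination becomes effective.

23 June 2026

Adding 24 calendar days to 11 May 2026 gives 4 June 2026, which is the last day of the make-up period.
The date termination becomes effective: 12 business days after Thursday, 4 June 2026, skipping weekends and the listed holiday on Jun 8 — Jun 5, Jun 9, Jun 10, Jun 11, …, Jun 19, Jun 22, Jun 23 — lands on Tuesday, 23 June 2026.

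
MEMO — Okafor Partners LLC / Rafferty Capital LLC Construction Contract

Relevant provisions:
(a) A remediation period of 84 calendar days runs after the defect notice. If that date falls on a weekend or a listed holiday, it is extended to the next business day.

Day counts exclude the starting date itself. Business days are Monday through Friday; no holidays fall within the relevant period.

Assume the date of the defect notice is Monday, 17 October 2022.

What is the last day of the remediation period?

9 January 2023

The last day of the remediation period: 17 October 2022 + 84 days = 9 January 2023. 9 January 2023 is a Monday, so no roll-forward applies.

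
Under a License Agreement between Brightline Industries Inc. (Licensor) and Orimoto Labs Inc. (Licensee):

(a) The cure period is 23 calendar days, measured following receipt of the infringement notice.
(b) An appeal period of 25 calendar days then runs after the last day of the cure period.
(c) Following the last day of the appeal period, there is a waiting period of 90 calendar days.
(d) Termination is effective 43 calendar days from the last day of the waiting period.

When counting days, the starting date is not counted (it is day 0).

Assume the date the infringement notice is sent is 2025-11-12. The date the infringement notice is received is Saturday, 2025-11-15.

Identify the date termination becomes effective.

2026-05-15

The last day of the cure period: 2025-11-15 + 23 days = 2025-12-08.
The last day of the appeal period: 2025-12-08 + 25 days = 2026-01-02.
Adding 90 calendar days to 2026-01-02 gives 2026-04-02, which is the last day of the waiting period.
The date termination becomes effective: 2026-04-02 + 43 days = 2026-05-15.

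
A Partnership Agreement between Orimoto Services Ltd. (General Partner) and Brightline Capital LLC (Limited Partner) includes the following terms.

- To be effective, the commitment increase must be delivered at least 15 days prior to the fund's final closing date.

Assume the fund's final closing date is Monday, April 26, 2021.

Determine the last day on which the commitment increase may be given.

April 11, 2021

April 26, 2021 minus 15 days is April 11, 2021.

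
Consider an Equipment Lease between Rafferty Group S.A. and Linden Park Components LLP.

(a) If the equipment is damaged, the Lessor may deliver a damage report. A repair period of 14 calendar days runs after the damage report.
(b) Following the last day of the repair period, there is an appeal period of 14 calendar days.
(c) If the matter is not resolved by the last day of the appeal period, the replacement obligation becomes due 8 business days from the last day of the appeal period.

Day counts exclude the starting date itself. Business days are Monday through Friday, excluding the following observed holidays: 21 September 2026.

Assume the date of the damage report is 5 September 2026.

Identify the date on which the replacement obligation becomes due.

The last day of the repair period: 14 calendar days after 5 September 2026 is 19 September 2026.
The last day of the appeal period: 14 calendar days after 19 September 2026 is 3 October 2026.
The date on which the replacement obligation becomes due: 8 business days after Saturday, 3 October 2026, skipping weekends — Oct 5, Oct 6, Oct 7, Oct 8, Oct 9, Oct 12, Oct 13, Oct 14 — lands on Wednesday, 14 October 2026.

14 October 2026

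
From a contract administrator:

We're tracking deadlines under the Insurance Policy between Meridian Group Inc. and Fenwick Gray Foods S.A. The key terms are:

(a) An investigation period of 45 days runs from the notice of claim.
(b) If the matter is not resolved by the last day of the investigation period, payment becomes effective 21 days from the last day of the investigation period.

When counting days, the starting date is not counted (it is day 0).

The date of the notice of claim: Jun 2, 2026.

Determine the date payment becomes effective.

The last day of the investigation period: Jun 2, 2026 + 45 days = Jul 17, 2026.
The date payment becomes effective: 21 calendar days after Jul 17, 2026 is Aug 7, 2026.

Aug 7, 2026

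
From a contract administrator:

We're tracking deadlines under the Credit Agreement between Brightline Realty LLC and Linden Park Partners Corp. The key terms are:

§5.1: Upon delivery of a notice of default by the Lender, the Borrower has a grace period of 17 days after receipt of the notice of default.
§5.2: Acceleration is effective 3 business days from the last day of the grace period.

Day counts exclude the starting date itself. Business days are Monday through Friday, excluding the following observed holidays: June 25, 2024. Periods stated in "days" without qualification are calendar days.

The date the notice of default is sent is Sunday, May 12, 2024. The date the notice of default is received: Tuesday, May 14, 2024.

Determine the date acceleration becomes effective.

June 5, 2024

The last day of the grace period: May 14, 2024 + 17 days = May 31, 2024.
From Friday, May 31, 2024, 3 business days (Jun 3, Jun 4, Jun 5, skipping weekends) brings us to Wednesday, June 5, 2024, which is the date acceleration becomes effective.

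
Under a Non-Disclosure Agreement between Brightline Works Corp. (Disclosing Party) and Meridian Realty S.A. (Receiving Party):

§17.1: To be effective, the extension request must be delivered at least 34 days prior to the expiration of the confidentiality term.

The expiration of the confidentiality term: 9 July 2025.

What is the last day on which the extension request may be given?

5 June 2025

Counting back 34 calendar days from 9 July 2025 gives 5 June 2025.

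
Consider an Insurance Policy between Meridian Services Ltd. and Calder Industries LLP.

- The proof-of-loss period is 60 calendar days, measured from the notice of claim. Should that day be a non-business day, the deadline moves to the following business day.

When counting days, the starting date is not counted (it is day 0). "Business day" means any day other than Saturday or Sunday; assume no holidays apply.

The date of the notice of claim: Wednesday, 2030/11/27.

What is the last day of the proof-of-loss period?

Adding 60 calendar days to 2030/11/27 gives 2031/01/26, which is the last day of the proof-of-loss period. That falls on a Sunday, so it rolls to the next business day, Monday, 2031/01/27.

2031/01/27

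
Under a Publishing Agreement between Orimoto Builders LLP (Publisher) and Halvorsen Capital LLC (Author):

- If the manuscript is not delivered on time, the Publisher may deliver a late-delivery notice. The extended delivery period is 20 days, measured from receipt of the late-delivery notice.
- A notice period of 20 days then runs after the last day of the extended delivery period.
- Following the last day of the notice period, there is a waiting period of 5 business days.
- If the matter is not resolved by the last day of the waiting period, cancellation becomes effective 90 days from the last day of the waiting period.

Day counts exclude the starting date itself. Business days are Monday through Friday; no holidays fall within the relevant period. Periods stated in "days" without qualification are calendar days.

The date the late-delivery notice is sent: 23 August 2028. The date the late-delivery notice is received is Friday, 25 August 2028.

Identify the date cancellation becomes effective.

9 January 2029

The last day of the extended delivery period: 25 August 2028 + 20 days = 14 September 2028.
Adding 20 calendar days to 14 September 2028 gives 4 October 2028, which is the last day of the notice period.
From Wednesday, 4 October 2028, 5 business days (Oct 5, Oct 6, Oct 9, Oct 10, Oct 11, skipping weekends) brings us to Wednesday, 11 October 2028, which is the last day of the waiting period.
The date cancellation becomes effective: 11 October 2028 + 90 days = 9 January 2029.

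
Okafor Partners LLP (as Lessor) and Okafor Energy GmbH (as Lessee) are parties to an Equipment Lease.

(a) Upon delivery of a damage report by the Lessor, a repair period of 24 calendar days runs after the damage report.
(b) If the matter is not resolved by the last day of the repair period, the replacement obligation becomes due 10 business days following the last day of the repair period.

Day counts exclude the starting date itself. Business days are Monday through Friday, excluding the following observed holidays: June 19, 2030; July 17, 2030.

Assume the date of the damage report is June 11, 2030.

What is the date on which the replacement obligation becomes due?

The last day of the repair period: 24 calendar days after June 11, 2030 is July 5, 2030.
The date on which the replacement obligation becomes due: counting 10 business days from Friday, July 5, 2030 (Jul 8, Jul 9, Jul 10, Jul 11, Jul 12, Jul 15, Jul 16, Jul 18, Jul 19, Jul 22, skipping weekends and the listed holiday on Jul 17) reaches Monday, July 22, 2030.

July 22, 2030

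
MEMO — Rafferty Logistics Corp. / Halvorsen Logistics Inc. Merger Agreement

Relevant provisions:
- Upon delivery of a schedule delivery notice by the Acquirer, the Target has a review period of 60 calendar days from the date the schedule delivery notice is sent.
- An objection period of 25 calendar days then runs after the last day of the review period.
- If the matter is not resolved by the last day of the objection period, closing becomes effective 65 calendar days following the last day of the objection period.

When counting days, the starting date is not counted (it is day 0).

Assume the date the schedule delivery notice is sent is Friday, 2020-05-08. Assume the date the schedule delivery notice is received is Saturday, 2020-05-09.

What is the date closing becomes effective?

2020-10-05

Adding 60 calendar days to 2020-05-08 gives 2020-07-07, which is the last day of the review period.
The last day of the objection period: 2020-07-07 + 25 days = 2020-08-01.
The date closing becomes effective: 65 calendar days after 2020-08-01 is 2020-10-05.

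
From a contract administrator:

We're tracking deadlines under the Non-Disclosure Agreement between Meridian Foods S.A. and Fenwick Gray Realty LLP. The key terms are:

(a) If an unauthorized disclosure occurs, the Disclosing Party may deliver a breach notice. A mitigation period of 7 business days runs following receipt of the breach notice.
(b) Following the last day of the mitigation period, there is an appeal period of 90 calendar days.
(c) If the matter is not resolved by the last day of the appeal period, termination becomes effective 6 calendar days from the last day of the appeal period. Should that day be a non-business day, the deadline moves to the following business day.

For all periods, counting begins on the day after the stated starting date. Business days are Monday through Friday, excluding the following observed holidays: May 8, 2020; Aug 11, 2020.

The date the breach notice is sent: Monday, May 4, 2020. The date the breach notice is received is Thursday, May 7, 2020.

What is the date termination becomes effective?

The last day of the mitigation period: counting 7 business days from Thursday, May 7, 2020 (May 11, May 12, May 13, May 14, May 15, May 18, May 19, skipping weekends and the listed holiday on May 8) reaches Tuesday, May 19, 2020.
Adding 90 calendar days to May 19, 2020 gives Aug 17, 2020, which is the last day of the appeal period.
The date termination becomes effective: Aug 17, 2020 + 6 days = Aug 23, 2020. That falls on a Sunday, so it rolls to the next business day, Monday, Aug 24, 2020.

Aug 24, 2020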